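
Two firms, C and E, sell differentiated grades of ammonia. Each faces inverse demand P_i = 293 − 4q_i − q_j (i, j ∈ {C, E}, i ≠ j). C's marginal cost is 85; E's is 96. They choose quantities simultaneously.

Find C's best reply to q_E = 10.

Firm C's profit: π = q_C(293 − 4q_C − q_E) − 85q_C.
∂π/∂q_C = 208 − 8q_C − q_E = 0 ⇒ q_C = 26 − 0.125q_E.
At q_E = 10: q_C = 26 − 0.125·10 = 24.75.

24.75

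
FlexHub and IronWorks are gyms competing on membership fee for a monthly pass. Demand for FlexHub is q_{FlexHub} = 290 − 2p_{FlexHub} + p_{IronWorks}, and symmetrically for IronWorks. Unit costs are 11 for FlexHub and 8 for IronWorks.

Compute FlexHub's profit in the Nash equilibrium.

17149.52

FlexHub's profit: π = (p_{FlexHub} − 11)(290 − 2p_{FlexHub} + p_{IronWorks}).
∂π/∂p_{FlexHub} = 312 − 4p_{FlexHub} + p_{IronWorks} = 0 ⇒ p_{FlexHub} = 78 + 0.25p_{IronWorks}.
Similarly p_{IronWorks} = 76.5 + 0.25p_{FlexHub}.
Substituting the second reaction function into the first: p_{FlexHub} = 78 + 0.25(76.5 + 0.25p_{FlexHub}), which gives 0.9375p_{FlexHub} = 97.125 ⇒ p_{FlexHub} = 103.6.
Then p_{IronWorks} = 76.5 + 0.25·103.6 = 102.4.
q_{FlexHub} = 290 − 2·103.6 + 102.4 = 185.2.
Profit = (103.6 − 11)·185.2 = 17149.52.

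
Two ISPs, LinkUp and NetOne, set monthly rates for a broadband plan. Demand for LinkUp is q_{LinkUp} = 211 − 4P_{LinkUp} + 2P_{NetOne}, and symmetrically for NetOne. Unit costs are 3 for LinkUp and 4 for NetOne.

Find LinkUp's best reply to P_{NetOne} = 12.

LinkUp's profit: π = (P_{LinkUp} − 3)(211 − 4P_{LinkUp} + 2P_{NetOne}).
∂π/∂P_{LinkUp} = 223 − 8P_{LinkUp} + 2P_{NetOne} = 0 ⇒ P_{LinkUp} = 27.875 + 0.25P_{NetOne}.
At P_{NetOne} = 12: P_{LinkUp} = 27.875 + 0.25·12 = 30.875.

30.875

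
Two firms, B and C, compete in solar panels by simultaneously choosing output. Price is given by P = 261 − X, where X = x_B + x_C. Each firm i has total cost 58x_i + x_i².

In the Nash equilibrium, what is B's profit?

Firm B's profit: π = x_B(261 − (x_B + x_C)) − 58x_B − x_B².
∂π/∂x_B = 203 − 4x_B − x_C = 0, so x_B = 50.75 − 0.25x_C.
Setting x_B = x_C in the reaction function: x_B = 50.75 − 0.25x_B, so x_B = 50.75 / 1.25 = 40.6.
Price P = 261 − 81.2 = 179.8.
B's profit: (179.8 − 58)·40.6 − (40.6)² = 3296.72.

3296.72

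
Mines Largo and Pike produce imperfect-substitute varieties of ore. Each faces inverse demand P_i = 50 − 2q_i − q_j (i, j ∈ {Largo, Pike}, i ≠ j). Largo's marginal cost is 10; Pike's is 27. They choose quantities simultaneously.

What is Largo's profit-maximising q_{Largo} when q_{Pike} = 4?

9

Mine Largo's profit: π = q_{Largo}(50 − 2q_{Largo} − q_{Pike}) − 10q_{Largo}.
∂π/∂q_{Largo} = 40 − 4q_{Largo} − q_{Pike} = 0 ⇒ q_{Largo} = 10 − 0.25q_{Pike}.
At q_{Pike} = 4: q_{Largo} = 10 − 0.25·4 = 9.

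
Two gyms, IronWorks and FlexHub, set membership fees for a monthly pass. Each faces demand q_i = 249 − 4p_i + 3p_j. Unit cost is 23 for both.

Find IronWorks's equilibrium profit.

8172.16

IronWorks's profit: π = (p_{IronWorks} − 23)(249 − 4p_{IronWorks} + 3p_{FlexHub}).
∂π/∂p_{IronWorks} = 341 − 8p_{IronWorks} + 3p_{FlexHub} = 0 ⇒ p_{IronWorks} = 42.625 + 0.375p_{FlexHub}.
By symmetry p_{FlexHub} = p_{IronWorks}; substituting into the reaction function, 0.625p_{IronWorks} = 42.625 and p_{IronWorks} = 68.2.
q_{IronWorks} = 249 − 4·68.2 + 3·68.2 = 180.8.
Profit = (68.2 − 23)·180.8 = 8172.16.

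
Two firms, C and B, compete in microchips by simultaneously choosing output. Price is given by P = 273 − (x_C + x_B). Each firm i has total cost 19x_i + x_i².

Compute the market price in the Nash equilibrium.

171.4

Firm C's profit: π = x_C(273 − (x_C + x_B)) − 19x_C − x_C².
∂π/∂x_C = 254 − 4x_C − x_B = 0, so x_C = 63.5 − 0.25x_B.
The game is symmetric, so in equilibrium x_B = x_C: the reaction function gives 1.25x_C = 63.5, hence x_C = 50.8.
Equilibrium price: P = 273 − 101.6 = 171.4.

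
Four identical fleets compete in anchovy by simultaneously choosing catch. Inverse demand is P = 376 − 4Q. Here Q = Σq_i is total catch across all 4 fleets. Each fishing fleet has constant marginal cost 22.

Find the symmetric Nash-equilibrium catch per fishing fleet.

A representative fishing fleet's profit is π_i = q_i(376 − 4Q) − 22q_i, with Q = q_i + Σ_{j≠i} q_j.
First-order condition: 354 − 8q_i − 4Σ_{j≠i} q_j = 0.
In a symmetric equilibrium every fishing fleet chooses the same q, so Σ_{j≠i} q_j = 3q. The condition becomes 354 − 20q = 0, giving q = 354/20 = 17.7.

17.7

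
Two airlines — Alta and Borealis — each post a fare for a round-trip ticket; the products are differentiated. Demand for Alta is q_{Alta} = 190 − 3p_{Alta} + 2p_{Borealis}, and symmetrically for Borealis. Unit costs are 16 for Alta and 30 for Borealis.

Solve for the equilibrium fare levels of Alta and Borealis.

62.125, 67.375

Alta's profit: π = (p_{Alta} − 16)(190 − 3p_{Alta} + 2p_{Borealis}).
∂π/∂p_{Alta} = 238 − 6p_{Alta} + 2p_{Borealis} = 0 ⇒ p_{Alta} = 119/3 + (1/3)p_{Borealis}.
Similarly p_{Borealis} = 140/3 + (1/3)p_{Alta}.
Substituting the second reaction function into the first: p_{Alta} = 119/3 + (1/3)(140/3 + (1/3)p_{Alta}), which gives (8/9)p_{Alta} = 497/9 ⇒ p_{Alta} = 62.125.
Then p_{Borealis} = 140/3 + (1/3)·62.125 = 67.375.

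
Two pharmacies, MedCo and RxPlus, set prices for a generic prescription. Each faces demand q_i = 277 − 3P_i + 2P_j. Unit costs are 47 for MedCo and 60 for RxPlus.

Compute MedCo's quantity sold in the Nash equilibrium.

179.8125

MedCo's profit: π = (P_{MedCo} − 47)(277 − 3P_{MedCo} + 2P_{RxPlus}).
∂π/∂P_{MedCo} = 418 − 6P_{MedCo} + 2P_{RxPlus} = 0 ⇒ P_{MedCo} = 209/3 + (1/3)P_{RxPlus}.
Similarly P_{RxPlus} = 457/6 + (1/3)P_{MedCo}.
Solving the two reaction functions simultaneously: (1 − (1/3)(1/3))P_{MedCo} = 209/3 + (1/3)·(457/6), so (8/9)P_{MedCo} = 1711/18 and P_{MedCo} = 106.9375.
Then P_{RxPlus} = 457/6 + (1/3)·106.9375 = 111.8125.
q_{MedCo} = 277 − 3·106.9375 + 2·111.8125 = 179.8125.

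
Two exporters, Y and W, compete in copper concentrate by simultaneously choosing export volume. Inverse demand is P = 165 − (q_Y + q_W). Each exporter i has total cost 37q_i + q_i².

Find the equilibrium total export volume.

Exporter Y's profit: π = q_Y(165 − (q_Y + q_W)) − 37q_Y − q_Y².
∂π/∂q_Y = 128 − 4q_Y − q_W = 0, so q_Y = 32 − 0.25q_W.
By symmetry q_W = q_Y; substituting into the reaction function, 1.25q_Y = 32 and q_Y = 25.6.
Total export volume: 25.6 + 25.6 = 51.2.

51.2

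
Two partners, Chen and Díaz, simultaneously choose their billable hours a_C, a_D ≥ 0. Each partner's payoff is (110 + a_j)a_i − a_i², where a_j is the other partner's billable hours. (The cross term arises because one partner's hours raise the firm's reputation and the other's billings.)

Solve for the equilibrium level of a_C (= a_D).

Chen's payoff is (110 + a_D)a_C − a_C².
∂π/∂a_C = 110 + a_D − 2a_C = 0, so a_C = 55 + 0.5a_D.
By symmetry a_D = a_C; substituting into the reaction function, 0.5a_C = 55 and a_C = 110.

110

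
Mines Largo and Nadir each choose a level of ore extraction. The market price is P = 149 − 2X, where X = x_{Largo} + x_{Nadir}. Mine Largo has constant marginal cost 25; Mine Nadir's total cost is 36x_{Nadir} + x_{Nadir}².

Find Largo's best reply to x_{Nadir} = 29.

16.5

Mine Largo's profit: π = x_{Largo}(149 − 2(x_{Largo} + x_{Nadir})) − 25x_{Largo}.
∂π/∂x_{Largo} = 124 − 4x_{Largo} − 2x_{Nadir} = 0, so x_{Largo} = 31 − 0.5x_{Nadir}.
At x_{Nadir} = 29: x_{Largo} = 31 − 0.5·29 = 16.5.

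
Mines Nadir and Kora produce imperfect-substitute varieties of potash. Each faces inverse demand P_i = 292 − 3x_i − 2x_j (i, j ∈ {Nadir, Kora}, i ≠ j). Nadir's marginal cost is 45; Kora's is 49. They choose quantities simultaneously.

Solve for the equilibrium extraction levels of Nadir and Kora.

31.125, 30.125

Mine Nadir's profit: π = x_{Nadir}(292 − 3x_{Nadir} − 2x_{Kora}) − 45x_{Nadir}.
∂π/∂x_{Nadir} = 247 − 6x_{Nadir} − 2x_{Kora} = 0 ⇒ x_{Nadir} = 247/6 − (1/3)x_{Kora}.
Similarly x_{Kora} = 40.5 − (1/3)x_{Nadir}.
Solving the two reaction functions simultaneously: (1 − (−1/3)(−1/3))x_{Nadir} = 247/6 − (1/3)·40.5, so (8/9)x_{Nadir} = 83/3 and x_{Nadir} = 31.125.
Then x_{Kora} = 40.5 − (1/3)·31.125 = 30.125.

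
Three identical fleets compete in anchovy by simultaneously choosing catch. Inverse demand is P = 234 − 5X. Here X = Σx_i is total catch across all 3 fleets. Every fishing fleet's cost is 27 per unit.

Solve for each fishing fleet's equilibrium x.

A representative fishing fleet's profit is π_i = x_i(234 − 5X) − 27x_i, with X = x_i + Σ_{j≠i} x_j.
First-order condition: 207 − 10x_i − 5Σ_{j≠i} x_j = 0.
In a symmetric equilibrium every fishing fleet chooses the same x, so Σ_{j≠i} x_j = 2x. The condition becomes 207 − 20x = 0, giving x = 207/20 = 10.35.

10.35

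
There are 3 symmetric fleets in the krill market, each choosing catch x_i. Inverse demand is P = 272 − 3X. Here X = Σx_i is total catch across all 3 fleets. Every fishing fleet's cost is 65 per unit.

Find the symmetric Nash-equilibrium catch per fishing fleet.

17.25

A representative fishing fleet's profit is π_i = x_i(272 − 3X) − 65x_i, with X = x_i + Σ_{j≠i} x_j.
First-order condition: 207 − 6x_i − 3Σ_{j≠i} x_j = 0.
In a symmetric equilibrium every fishing fleet chooses the same x, so Σ_{j≠i} x_j = 2x. The condition becomes 207 − 12x = 0, giving x = 207/12 = 17.25.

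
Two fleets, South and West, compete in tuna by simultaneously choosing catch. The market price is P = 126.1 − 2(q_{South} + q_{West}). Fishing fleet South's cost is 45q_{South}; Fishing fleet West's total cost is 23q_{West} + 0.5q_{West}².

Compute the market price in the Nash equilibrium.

Fishing fleet South's profit: π = q_{South}(126.1 − 2(q_{South} + q_{West})) − 45q_{South}.
∂π/∂q_{South} = 81.1 − 4q_{South} − 2q_{West} = 0, so q_{South} = 20.275 − 0.5q_{West}.
For West: ∂π/∂q_{West} = 103.1 − 5q_{West} − 2q_{South} = 0 ⇒ q_{West} = 20.62 − 0.4q_{South}.
Solving the two reaction functions simultaneously: (1 − (−0.5)(−0.4))q_{South} = 20.275 − 0.5·20.62, so 0.8q_{South} = 9.965 and q_{South} = 1993/160.
Then q_{West} = 20.62 − 0.4·(1993/160) = 15.6375.
Equilibrium price: P = 126.1 − 2·(899/32) = 69.9125.

69.9125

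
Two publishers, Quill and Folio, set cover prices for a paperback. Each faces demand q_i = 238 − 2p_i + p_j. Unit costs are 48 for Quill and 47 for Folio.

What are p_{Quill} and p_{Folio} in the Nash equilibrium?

Quill's profit: π = (p_{Quill} − 48)(238 − 2p_{Quill} + p_{Folio}).
∂π/∂p_{Quill} = 334 − 4p_{Quill} + p_{Folio} = 0 ⇒ p_{Quill} = 83.5 + 0.25p_{Folio}.
Similarly p_{Folio} = 83 + 0.25p_{Quill}.
Plugging p_{Folio} into Quill's best response: p_{Quill} = 83.5 + 0.25(83 + 0.25p_{Quill}) ⇒ 0.9375p_{Quill} = 104.25, so p_{Quill} = 111.2.
Then p_{Folio} = 83 + 0.25·111.2 = 110.8.

111.2, 110.8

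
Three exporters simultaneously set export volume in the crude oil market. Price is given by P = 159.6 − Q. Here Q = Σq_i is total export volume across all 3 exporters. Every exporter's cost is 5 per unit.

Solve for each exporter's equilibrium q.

A representative exporter's profit is π_i = q_i(159.6 − Q) − 5q_i, with Q = q_i + Σ_{j≠i} q_j.
First-order condition: 154.6 − 2q_i − Σ_{j≠i} q_j = 0.
With identical exporters, set every q_j = q: then 154.6 − 2q − 2q = 0, i.e. q = 154.6/4 = 38.65.

38.65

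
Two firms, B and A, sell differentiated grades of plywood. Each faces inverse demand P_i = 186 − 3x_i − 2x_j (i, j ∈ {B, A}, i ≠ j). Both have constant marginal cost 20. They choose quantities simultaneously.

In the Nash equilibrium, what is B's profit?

1291.6875

Firm B's profit: π = x_B(186 − 3x_B − 2x_A) − 20x_B.
∂π/∂x_B = 166 − 6x_B − 2x_A = 0 ⇒ x_B = 83/3 − (1/3)x_A.
Setting x_B = x_A in the reaction function: x_B = 83/3 − (1/3)x_B, so x_B = (83/3) / (4/3) = 20.75.
P_B = 186 − 3·20.75 − 2·20.75 = 82.25.
Profit = (82.25 − 20)·20.75 = 1291.6875.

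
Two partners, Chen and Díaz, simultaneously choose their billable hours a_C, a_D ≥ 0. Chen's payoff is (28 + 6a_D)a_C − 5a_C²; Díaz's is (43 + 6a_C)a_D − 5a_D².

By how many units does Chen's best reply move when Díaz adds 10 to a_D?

Expanding Chen's payoff: 28a_C + 6a_Da_C − 5a_C².
∂π/∂a_C = 28 + 6a_D − 10a_C = 0, so a_C = 2.8 + 0.6a_D.
The reaction-function slope is 0.6, so a 10-unit rise in a_D moves a_C by 0.6 × 10 = 6. Chen's best response rises — the actions are strategic complements.

6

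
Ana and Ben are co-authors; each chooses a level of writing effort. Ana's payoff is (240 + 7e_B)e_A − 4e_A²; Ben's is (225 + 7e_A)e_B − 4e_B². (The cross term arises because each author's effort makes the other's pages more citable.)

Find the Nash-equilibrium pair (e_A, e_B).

Expanding Ana's payoff: 240e_A + 7e_Be_A − 4e_A².
∂π/∂e_A = 240 + 7e_B − 8e_A = 0, so e_A = 30 + 0.875e_B.
Likewise for Ben: e_B = 28.125 + 0.875e_A.
Plugging e_B into Ana's best response: e_A = 30 + 0.875(28.125 + 0.875e_A) ⇒ (15/64)e_A = 3495/64, so e_A = 233.
Then e_B = 28.125 + 0.875·233 = 232.

233, 232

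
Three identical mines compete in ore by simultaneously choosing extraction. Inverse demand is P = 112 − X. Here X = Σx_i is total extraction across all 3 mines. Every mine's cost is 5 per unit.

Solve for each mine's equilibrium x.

A representative mine's profit is π_i = x_i(112 − X) − 5x_i, with X = x_i + Σ_{j≠i} x_j.
First-order condition: 107 − 2x_i − Σ_{j≠i} x_j = 0.
Imposing symmetry (x_j = x for all j) turns Σ_{j≠i} x_j into 2x, so 107 = 4x and x = 26.75.

26.75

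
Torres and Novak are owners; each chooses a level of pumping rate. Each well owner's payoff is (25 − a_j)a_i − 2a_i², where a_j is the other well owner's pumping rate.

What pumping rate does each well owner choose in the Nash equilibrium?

5

Torres's payoff is (25 − a_N)a_T − 2a_T².
∂π/∂a_T = 25 − a_N − 4a_T = 0, so a_T = 6.25 − 0.25a_N.
The game is symmetric, so in equilibrium a_N = a_T: the reaction function gives 1.25a_T = 6.25, hence a_T = 5.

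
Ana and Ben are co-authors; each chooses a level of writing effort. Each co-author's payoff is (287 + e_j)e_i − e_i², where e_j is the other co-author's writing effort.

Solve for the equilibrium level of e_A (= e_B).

287

Ana's payoff is (287 + e_B)e_A − e_A².
∂π/∂e_A = 287 + e_B − 2e_A = 0, so e_A = 143.5 + 0.5e_B.
The game is symmetric, so in equilibrium e_B = e_A: the reaction function gives 0.5e_A = 143.5, hence e_A = 287.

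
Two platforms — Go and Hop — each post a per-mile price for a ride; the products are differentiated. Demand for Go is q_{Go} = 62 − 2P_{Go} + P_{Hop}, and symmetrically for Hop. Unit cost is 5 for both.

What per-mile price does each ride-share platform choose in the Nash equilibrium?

24

Go's profit: π = (P_{Go} − 5)(62 − 2P_{Go} + P_{Hop}).
∂π/∂P_{Go} = 72 − 4P_{Go} + P_{Hop} = 0 ⇒ P_{Go} = 18 + 0.25P_{Hop}.
The game is symmetric, so in equilibrium P_{Hop} = P_{Go}: the reaction function gives 0.75P_{Go} = 18, hence P_{Go} = 24.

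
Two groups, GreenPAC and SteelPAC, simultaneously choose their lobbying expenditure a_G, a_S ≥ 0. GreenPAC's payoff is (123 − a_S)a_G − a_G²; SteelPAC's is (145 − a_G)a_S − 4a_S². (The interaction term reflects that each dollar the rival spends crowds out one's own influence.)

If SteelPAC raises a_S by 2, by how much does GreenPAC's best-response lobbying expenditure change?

Expanding GreenPAC's payoff: 123a_G − a_Sa_G − a_G².
∂π/∂a_G = 123 − a_S − 2a_G = 0, so a_G = 61.5 − 0.5a_S.
The reaction-function slope is −0.5, so a 2-unit rise in a_S moves a_G by −0.5 × 2 = −1. GreenPAC's best response falls — the actions are strategic substitutes.

-1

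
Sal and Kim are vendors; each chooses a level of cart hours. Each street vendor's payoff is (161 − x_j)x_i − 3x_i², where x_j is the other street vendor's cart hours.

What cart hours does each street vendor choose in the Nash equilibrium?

Sal's payoff is (161 − x_K)x_S − 3x_S².
∂π/∂x_S = 161 − x_K − 6x_S = 0, so x_S = 161/6 − (1/6)x_K.
Setting x_S = x_K in the reaction function: x_S = 161/6 − (1/6)x_S, so x_S = (161/6) / (7/6) = 23.

23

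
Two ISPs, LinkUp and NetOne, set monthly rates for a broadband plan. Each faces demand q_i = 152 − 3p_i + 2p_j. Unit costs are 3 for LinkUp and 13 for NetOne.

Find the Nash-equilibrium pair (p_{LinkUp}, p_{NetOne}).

LinkUp's profit: π = (p_{LinkUp} − 3)(152 − 3p_{LinkUp} + 2p_{NetOne}).
∂π/∂p_{LinkUp} = 161 − 6p_{LinkUp} + 2p_{NetOne} = 0 ⇒ p_{LinkUp} = 161/6 + (1/3)p_{NetOne}.
Similarly p_{NetOne} = 191/6 + (1/3)p_{LinkUp}.
Plugging p_{NetOne} into LinkUp's best response: p_{LinkUp} = 161/6 + (1/3)(191/6 + (1/3)p_{LinkUp}) ⇒ (8/9)p_{LinkUp} = 337/9, so p_{LinkUp} = 42.125.
Then p_{NetOne} = 191/6 + (1/3)·42.125 = 45.875.

42.125, 45.875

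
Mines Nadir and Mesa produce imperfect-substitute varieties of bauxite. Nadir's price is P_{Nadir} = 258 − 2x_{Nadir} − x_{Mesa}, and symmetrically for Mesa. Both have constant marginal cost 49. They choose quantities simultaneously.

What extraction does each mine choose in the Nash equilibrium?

Mine Nadir's profit: π = x_{Nadir}(258 − 2x_{Nadir} − x_{Mesa}) − 49x_{Nadir}.
∂π/∂x_{Nadir} = 209 − 4x_{Nadir} − x_{Mesa} = 0 ⇒ x_{Nadir} = 52.25 − 0.25x_{Mesa}.
Setting x_{Nadir} = x_{Mesa} in the reaction function: x_{Nadir} = 52.25 − 0.25x_{Nadir}, so x_{Nadir} = 52.25 / 1.25 = 41.8.

41.8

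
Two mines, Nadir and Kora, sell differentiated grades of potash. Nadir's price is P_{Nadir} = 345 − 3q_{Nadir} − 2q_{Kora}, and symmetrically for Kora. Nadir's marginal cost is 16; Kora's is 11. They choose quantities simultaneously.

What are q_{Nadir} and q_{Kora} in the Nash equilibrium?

Mine Nadir's profit: π = q_{Nadir}(345 − 3q_{Nadir} − 2q_{Kora}) − 16q_{Nadir}.
∂π/∂q_{Nadir} = 329 − 6q_{Nadir} − 2q_{Kora} = 0 ⇒ q_{Nadir} = 329/6 − (1/3)q_{Kora}.
Similarly q_{Kora} = 167/3 − (1/3)q_{Nadir}.
Plugging q_{Kora} into Nadir's best response: q_{Nadir} = 329/6 − (1/3)(167/3 − (1/3)q_{Nadir}) ⇒ (8/9)q_{Nadir} = 653/18, so q_{Nadir} = 40.8125.
Then q_{Kora} = 167/3 − (1/3)·40.8125 = 42.0625.

40.8125, 42.0625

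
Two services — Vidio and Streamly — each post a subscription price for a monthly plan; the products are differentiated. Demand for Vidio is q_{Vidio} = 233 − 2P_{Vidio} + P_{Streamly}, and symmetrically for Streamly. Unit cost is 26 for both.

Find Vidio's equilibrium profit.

9522

Vidio's profit: π = (P_{Vidio} − 26)(233 − 2P_{Vidio} + P_{Streamly}).
∂π/∂P_{Vidio} = 285 − 4P_{Vidio} + P_{Streamly} = 0 ⇒ P_{Vidio} = 71.25 + 0.25P_{Streamly}.
Setting P_{Vidio} = P_{Streamly} in the reaction function: P_{Vidio} = 71.25 + 0.25P_{Vidio}, so P_{Vidio} = 71.25 / 0.75 = 95.
q_{Vidio} = 233 − 2·95 + 95 = 138.
Profit = (95 − 26)·138 = 9522.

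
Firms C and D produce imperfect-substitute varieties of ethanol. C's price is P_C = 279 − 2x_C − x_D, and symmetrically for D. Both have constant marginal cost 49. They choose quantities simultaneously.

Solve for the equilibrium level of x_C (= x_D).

Firm C's profit: π = x_C(279 − 2x_C − x_D) − 49x_C.
∂π/∂x_C = 230 − 4x_C − x_D = 0 ⇒ x_C = 57.5 − 0.25x_D.
The game is symmetric, so in equilibrium x_D = x_C: the reaction function gives 1.25x_C = 57.5, hence x_C = 46.

46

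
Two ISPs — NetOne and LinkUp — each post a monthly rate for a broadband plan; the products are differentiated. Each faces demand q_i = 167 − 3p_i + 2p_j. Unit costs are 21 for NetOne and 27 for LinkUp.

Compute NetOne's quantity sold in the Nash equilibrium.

112.875

NetOne's profit: π = (p_{NetOne} − 21)(167 − 3p_{NetOne} + 2p_{LinkUp}).
∂π/∂p_{NetOne} = 230 − 6p_{NetOne} + 2p_{LinkUp} = 0 ⇒ p_{NetOne} = 115/3 + (1/3)p_{LinkUp}.
Similarly p_{LinkUp} = 124/3 + (1/3)p_{NetOne}.
Plugging p_{LinkUp} into NetOne's best response: p_{NetOne} = 115/3 + (1/3)(124/3 + (1/3)p_{NetOne}) ⇒ (8/9)p_{NetOne} = 469/9, so p_{NetOne} = 58.625.
Then p_{LinkUp} = 124/3 + (1/3)·58.625 = 60.875.
q_{NetOne} = 167 − 3·58.625 + 2·60.875 = 112.875.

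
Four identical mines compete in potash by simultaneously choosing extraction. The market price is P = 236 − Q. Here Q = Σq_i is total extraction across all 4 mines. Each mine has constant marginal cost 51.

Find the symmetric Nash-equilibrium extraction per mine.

A representative mine's profit is π_i = q_i(236 − Q) − 51q_i, with Q = q_i + Σ_{j≠i} q_j.
First-order condition: 185 − 2q_i − Σ_{j≠i} q_j = 0.
In a symmetric equilibrium every mine chooses the same q, so Σ_{j≠i} q_j = 3q. The condition becomes 185 − 5q = 0, giving q = 185/5 = 37.

37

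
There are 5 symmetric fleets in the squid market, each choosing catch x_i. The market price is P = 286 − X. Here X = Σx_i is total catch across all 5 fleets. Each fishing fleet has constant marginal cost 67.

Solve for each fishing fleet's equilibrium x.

A representative fishing fleet's profit is π_i = x_i(286 − X) − 67x_i, with X = x_i + Σ_{j≠i} x_j.
First-order condition: 219 − 2x_i − Σ_{j≠i} x_j = 0.
With identical fishing fleets, set every x_j = x: then 219 − 2x − 4x = 0, i.e. x = 219/6 = 36.5.

36.5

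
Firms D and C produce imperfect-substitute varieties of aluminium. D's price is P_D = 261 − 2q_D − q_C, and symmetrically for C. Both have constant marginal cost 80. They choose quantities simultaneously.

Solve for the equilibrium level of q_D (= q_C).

36.2

Firm D's profit: π = q_D(261 − 2q_D − q_C) − 80q_D.
∂π/∂q_D = 181 − 4q_D − q_C = 0 ⇒ q_D = 45.25 − 0.25q_C.
Setting q_D = q_C in the reaction function: q_D = 45.25 − 0.25q_D, so q_D = 45.25 / 1.25 = 36.2.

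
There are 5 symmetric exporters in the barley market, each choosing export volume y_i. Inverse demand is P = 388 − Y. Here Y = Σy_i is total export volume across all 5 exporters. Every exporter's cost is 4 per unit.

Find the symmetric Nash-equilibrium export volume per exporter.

A representative exporter's profit is π_i = y_i(388 − Y) − 4y_i, with Y = y_i + Σ_{j≠i} y_j.
First-order condition: 384 − 2y_i − Σ_{j≠i} y_j = 0.
Imposing symmetry (y_j = y for all j) turns Σ_{j≠i} y_j into 4y, so 384 = 6y and y = 64.

64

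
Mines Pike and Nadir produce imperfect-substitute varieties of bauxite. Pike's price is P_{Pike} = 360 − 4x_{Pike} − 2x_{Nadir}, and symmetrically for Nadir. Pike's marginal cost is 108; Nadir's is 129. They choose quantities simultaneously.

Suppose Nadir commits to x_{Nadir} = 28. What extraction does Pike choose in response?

Mine Pike's profit: π = x_{Pike}(360 − 4x_{Pike} − 2x_{Nadir}) − 108x_{Pike}.
∂π/∂x_{Pike} = 252 − 8x_{Pike} − 2x_{Nadir} = 0 ⇒ x_{Pike} = 31.5 − 0.25x_{Nadir}.
At x_{Nadir} = 28: x_{Pike} = 31.5 − 0.25·28 = 24.5.

24.5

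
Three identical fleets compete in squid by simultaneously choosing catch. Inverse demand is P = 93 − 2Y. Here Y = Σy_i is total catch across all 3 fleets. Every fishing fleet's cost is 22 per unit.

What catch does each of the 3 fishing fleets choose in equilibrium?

8.875

A representative fishing fleet's profit is π_i = y_i(93 − 2Y) − 22y_i, with Y = y_i + Σ_{j≠i} y_j.
First-order condition: 71 − 4y_i − 2Σ_{j≠i} y_j = 0.
In a symmetric equilibrium every fishing fleet chooses the same y, so Σ_{j≠i} y_j = 2y. The condition becomes 71 − 8y = 0, giving y = 71/8 = 8.875.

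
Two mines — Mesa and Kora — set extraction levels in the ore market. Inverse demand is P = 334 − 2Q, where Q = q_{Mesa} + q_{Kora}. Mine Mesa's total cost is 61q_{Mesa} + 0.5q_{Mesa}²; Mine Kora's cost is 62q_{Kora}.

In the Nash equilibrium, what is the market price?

163.75

Mine Mesa's profit: π = q_{Mesa}(334 − 2(q_{Mesa} + q_{Kora})) − 61q_{Mesa} − 0.5q_{Mesa}².
∂π/∂q_{Mesa} = 273 − 5q_{Mesa} − 2q_{Kora} = 0, so q_{Mesa} = 54.6 − 0.4q_{Kora}.
For Kora: ∂π/∂q_{Kora} = 272 − 4q_{Kora} − 2q_{Mesa} = 0 ⇒ q_{Kora} = 68 − 0.5q_{Mesa}.
Substituting the second reaction function into the first: q_{Mesa} = 54.6 − 0.4(68 − 0.5q_{Mesa}), which gives 0.8q_{Mesa} = 27.4 ⇒ q_{Mesa} = 34.25.
Then q_{Kora} = 68 − 0.5·34.25 = 50.875.
Equilibrium price: P = 334 − 2·85.125 = 163.75.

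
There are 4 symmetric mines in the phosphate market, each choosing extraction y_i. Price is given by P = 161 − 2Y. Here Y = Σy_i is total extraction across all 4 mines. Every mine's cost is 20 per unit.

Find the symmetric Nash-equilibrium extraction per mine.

A representative mine's profit is π_i = y_i(161 − 2Y) − 20y_i, with Y = y_i + Σ_{j≠i} y_j.
First-order condition: 141 − 4y_i − 2Σ_{j≠i} y_j = 0.
In a symmetric equilibrium every mine chooses the same y, so Σ_{j≠i} y_j = 3y. The condition becomes 141 − 10y = 0, giving y = 141/10 = 14.1.

14.1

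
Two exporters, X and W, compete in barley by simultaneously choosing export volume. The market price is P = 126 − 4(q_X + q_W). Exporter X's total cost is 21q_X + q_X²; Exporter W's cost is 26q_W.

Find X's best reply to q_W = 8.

7.3

Exporter X's profit: π = q_X(126 − 4(q_X + q_W)) − 21q_X − q_X².
∂π/∂q_X = 105 − 10q_X − 4q_W = 0, so q_X = 10.5 − 0.4q_W.
At q_W = 8: q_X = 10.5 − 0.4·8 = 7.3.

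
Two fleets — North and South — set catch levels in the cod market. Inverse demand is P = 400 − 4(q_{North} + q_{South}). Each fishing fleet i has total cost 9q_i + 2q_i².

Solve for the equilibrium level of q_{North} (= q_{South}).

Fishing fleet North's profit: π = q_{North}(400 − 4(q_{North} + q_{South})) − 9q_{North} − 2q_{North}².
∂π/∂q_{North} = 391 − 12q_{North} − 4q_{South} = 0, so q_{North} = 391/12 − (1/3)q_{South}.
Setting q_{North} = q_{South} in the reaction function: q_{North} = 391/12 − (1/3)q_{North}, so q_{North} = (391/12) / (4/3) = 24.4375.

24.4375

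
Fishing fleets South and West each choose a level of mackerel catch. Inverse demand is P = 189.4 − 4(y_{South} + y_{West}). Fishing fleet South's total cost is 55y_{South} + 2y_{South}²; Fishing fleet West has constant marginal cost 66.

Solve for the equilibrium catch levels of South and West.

7.27, 11.79

Fishing fleet South's profit: π = y_{South}(189.4 − 4(y_{South} + y_{West})) − 55y_{South} − 2y_{South}².
∂π/∂y_{South} = 134.4 − 12y_{South} − 4y_{West} = 0, so y_{South} = 11.2 − (1/3)y_{West}.
For West: ∂π/∂y_{West} = 123.4 − 8y_{West} − 4y_{South} = 0 ⇒ y_{West} = 15.425 − 0.5y_{South}.
Substituting the second reaction function into the first: y_{South} = 11.2 − (1/3)(15.425 − 0.5y_{South}), which gives (5/6)y_{South} = 727/120 ⇒ y_{South} = 7.27.
Then y_{West} = 15.425 − 0.5·7.27 = 11.79.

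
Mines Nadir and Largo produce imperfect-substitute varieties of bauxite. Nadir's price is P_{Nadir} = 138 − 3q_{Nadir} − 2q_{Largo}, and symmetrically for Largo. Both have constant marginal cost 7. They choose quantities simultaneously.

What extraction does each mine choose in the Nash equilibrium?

16.375

Mine Nadir's profit: π = q_{Nadir}(138 − 3q_{Nadir} − 2q_{Largo}) − 7q_{Nadir}.
∂π/∂q_{Nadir} = 131 − 6q_{Nadir} − 2q_{Largo} = 0 ⇒ q_{Nadir} = 131/6 − (1/3)q_{Largo}.
Setting q_{Nadir} = q_{Largo} in the reaction function: q_{Nadir} = 131/6 − (1/3)q_{Nadir}, so q_{Nadir} = (131/6) / (4/3) = 16.375.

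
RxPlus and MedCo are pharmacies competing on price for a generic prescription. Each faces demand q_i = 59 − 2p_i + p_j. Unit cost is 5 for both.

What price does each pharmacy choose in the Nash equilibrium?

23

RxPlus's profit: π = (p_{RxPlus} − 5)(59 − 2p_{RxPlus} + p_{MedCo}).
∂π/∂p_{RxPlus} = 69 − 4p_{RxPlus} + p_{MedCo} = 0 ⇒ p_{RxPlus} = 17.25 + 0.25p_{MedCo}.
The game is symmetric, so in equilibrium p_{MedCo} = p_{RxPlus}: the reaction function gives 0.75p_{RxPlus} = 17.25, hence p_{RxPlus} = 23.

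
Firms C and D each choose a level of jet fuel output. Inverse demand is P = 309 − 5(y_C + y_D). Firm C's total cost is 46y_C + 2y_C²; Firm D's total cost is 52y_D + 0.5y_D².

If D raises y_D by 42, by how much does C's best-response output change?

-15

Firm C's profit: π = y_C(309 − 5(y_C + y_D)) − 46y_C − 2y_C².
∂π/∂y_C = 263 − 14y_C − 5y_D = 0, so y_C = 263/14 − (5/14)y_D.
The reaction-function slope is −5/14, so a 42-unit rise in y_D moves y_C by −5/14 × 42 = −15. C's best response falls — the actions are strategic substitutes.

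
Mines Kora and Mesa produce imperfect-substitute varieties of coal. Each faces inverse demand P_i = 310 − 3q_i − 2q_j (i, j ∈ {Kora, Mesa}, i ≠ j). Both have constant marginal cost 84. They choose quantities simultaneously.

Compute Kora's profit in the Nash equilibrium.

2394.1875

Mine Kora's profit: π = q_{Kora}(310 − 3q_{Kora} − 2q_{Mesa}) − 84q_{Kora}.
∂π/∂q_{Kora} = 226 − 6q_{Kora} − 2q_{Mesa} = 0 ⇒ q_{Kora} = 113/3 − (1/3)q_{Mesa}.
The game is symmetric, so in equilibrium q_{Mesa} = q_{Kora}: the reaction function gives (4/3)q_{Kora} = 113/3, hence q_{Kora} = 28.25.
P_{Kora} = 310 − 3·28.25 − 2·28.25 = 168.75.
Profit = (168.75 − 84)·28.25 = 2394.1875.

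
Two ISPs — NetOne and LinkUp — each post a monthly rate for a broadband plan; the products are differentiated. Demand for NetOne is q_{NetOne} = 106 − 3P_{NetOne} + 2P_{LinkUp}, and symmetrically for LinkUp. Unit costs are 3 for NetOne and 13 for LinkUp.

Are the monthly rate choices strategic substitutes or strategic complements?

NetOne's profit: π = (P_{NetOne} − 3)(106 − 3P_{NetOne} + 2P_{LinkUp}).
∂π/∂P_{NetOne} = 115 − 6P_{NetOne} + 2P_{LinkUp} = 0 ⇒ P_{NetOne} = 115/6 + (1/3)P_{LinkUp}.
The best-response slope dP_{NetOne}/dP_{LinkUp} = 1/3 > 0: the reaction function is upward-sloping, so the choices are strategic complements.

strategic complements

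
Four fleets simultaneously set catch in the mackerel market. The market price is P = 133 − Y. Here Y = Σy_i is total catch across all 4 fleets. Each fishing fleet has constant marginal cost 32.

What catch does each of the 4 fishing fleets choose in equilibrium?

A representative fishing fleet's profit is π_i = y_i(133 − Y) − 32y_i, with Y = y_i + Σ_{j≠i} y_j.
First-order condition: 101 − 2y_i − Σ_{j≠i} y_j = 0.
Imposing symmetry (y_j = y for all j) turns Σ_{j≠i} y_j into 3y, so 101 = 5y and y = 20.2.

20.2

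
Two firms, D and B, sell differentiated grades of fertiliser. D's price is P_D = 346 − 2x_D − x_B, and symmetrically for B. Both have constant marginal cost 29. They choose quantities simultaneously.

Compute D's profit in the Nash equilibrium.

8039.12

Firm D's profit: π = x_D(346 − 2x_D − x_B) − 29x_D.
∂π/∂x_D = 317 − 4x_D − x_B = 0 ⇒ x_D = 79.25 − 0.25x_B.
The game is symmetric, so in equilibrium x_B = x_D: the reaction function gives 1.25x_D = 79.25, hence x_D = 63.4.
P_D = 346 − 2·63.4 − 63.4 = 155.8.
Profit = (155.8 − 29)·63.4 = 8039.12.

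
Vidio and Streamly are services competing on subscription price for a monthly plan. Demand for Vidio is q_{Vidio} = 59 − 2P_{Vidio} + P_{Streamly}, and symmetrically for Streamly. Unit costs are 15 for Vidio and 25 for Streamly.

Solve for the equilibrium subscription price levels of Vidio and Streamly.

Vidio's profit: π = (P_{Vidio} − 15)(59 − 2P_{Vidio} + P_{Streamly}).
∂π/∂P_{Vidio} = 89 − 4P_{Vidio} + P_{Streamly} = 0 ⇒ P_{Vidio} = 22.25 + 0.25P_{Streamly}.
Similarly P_{Streamly} = 27.25 + 0.25P_{Vidio}.
Substituting the second reaction function into the first: P_{Vidio} = 22.25 + 0.25(27.25 + 0.25P_{Vidio}), which gives 0.9375P_{Vidio} = 29.0625 ⇒ P_{Vidio} = 31.
Then P_{Streamly} = 27.25 + 0.25·31 = 35.

31, 35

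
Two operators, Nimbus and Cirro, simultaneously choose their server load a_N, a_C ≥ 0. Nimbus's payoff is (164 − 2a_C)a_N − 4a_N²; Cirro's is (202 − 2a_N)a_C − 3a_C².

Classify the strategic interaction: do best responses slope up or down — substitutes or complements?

Expanding Nimbus's payoff: 164a_N − 2a_Ca_N − 4a_N².
∂π/∂a_N = 164 − 2a_C − 8a_N = 0, so a_N = 20.5 − 0.25a_C.
The best-response slope da_N/da_C = −0.25 < 0: the reaction function is downward-sloping, so the choices are strategic substitutes.

strategic substitutes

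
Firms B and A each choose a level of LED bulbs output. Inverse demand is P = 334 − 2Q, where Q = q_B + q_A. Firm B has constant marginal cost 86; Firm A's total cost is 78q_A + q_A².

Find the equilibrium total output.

75.2

Firm B's profit: π = q_B(334 − 2(q_B + q_A)) − 86q_B.
∂π/∂q_B = 248 − 4q_B − 2q_A = 0, so q_B = 62 − 0.5q_A.
For A: ∂π/∂q_A = 256 − 6q_A − 2q_B = 0 ⇒ q_A = 128/3 − (1/3)q_B.
Substituting the second reaction function into the first: q_B = 62 − 0.5(128/3 − (1/3)q_B), which gives (5/6)q_B = 122/3 ⇒ q_B = 48.8.
Then q_A = 128/3 − (1/3)·48.8 = 26.4.
Total output: 48.8 + 26.4 = 75.2.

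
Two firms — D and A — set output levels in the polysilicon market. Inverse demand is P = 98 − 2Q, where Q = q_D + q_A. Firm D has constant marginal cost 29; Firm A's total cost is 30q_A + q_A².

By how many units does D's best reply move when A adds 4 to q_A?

Firm D's profit: π = q_D(98 − 2(q_D + q_A)) − 29q_D.
∂π/∂q_D = 69 − 4q_D − 2q_A = 0, so q_D = 17.25 − 0.5q_A.
The reaction-function slope is −0.5, so a 4-unit rise in q_A moves q_D by −0.5 × 4 = −2. D's best response falls — the actions are strategic substitutes.

-2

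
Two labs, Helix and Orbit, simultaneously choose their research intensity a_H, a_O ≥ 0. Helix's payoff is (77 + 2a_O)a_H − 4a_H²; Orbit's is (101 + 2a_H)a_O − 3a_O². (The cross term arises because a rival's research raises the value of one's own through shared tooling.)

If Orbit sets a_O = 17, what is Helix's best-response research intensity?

13.875

Expanding Helix's payoff: 77a_H + 2a_Oa_H − 4a_H².
∂π/∂a_H = 77 + 2a_O − 8a_H = 0, so a_H = 9.625 + 0.25a_O.
At a_O = 17: a_H = 9.625 + 0.25·17 = 13.875.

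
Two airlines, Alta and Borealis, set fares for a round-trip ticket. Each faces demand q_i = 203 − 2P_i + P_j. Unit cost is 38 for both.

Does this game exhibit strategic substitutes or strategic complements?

strategic complements

Alta's profit: π = (P_{Alta} − 38)(203 − 2P_{Alta} + P_{Borealis}).
∂π/∂P_{Alta} = 279 − 4P_{Alta} + P_{Borealis} = 0 ⇒ P_{Alta} = 69.75 + 0.25P_{Borealis}.
The best-response slope dP_{Alta}/dP_{Borealis} = 0.25 > 0: the reaction function is upward-sloping, so the choices are strategic complements.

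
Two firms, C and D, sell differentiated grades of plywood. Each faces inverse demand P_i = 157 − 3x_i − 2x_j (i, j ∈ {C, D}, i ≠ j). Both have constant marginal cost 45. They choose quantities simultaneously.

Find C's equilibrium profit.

Firm C's profit: π = x_C(157 − 3x_C − 2x_D) − 45x_C.
∂π/∂x_C = 112 − 6x_C − 2x_D = 0 ⇒ x_C = 56/3 − (1/3)x_D.
By symmetry x_D = x_C; substituting into the reaction function, (4/3)x_C = 56/3 and x_C = 14.
P_C = 157 − 3·14 − 2·14 = 87.
Profit = (87 − 45)·14 = 588.

588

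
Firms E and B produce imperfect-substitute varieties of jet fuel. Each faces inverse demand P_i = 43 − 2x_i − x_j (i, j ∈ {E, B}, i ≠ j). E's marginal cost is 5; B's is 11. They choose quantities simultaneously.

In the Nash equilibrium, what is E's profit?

Firm E's profit: π = x_E(43 − 2x_E − x_B) − 5x_E.
∂π/∂x_E = 38 − 4x_E − x_B = 0 ⇒ x_E = 9.5 − 0.25x_B.
Similarly x_B = 8 − 0.25x_E.
Plugging x_B into E's best response: x_E = 9.5 − 0.25(8 − 0.25x_E) ⇒ 0.9375x_E = 7.5, so x_E = 8.
Then x_B = 8 − 0.25·8 = 6.
P_E = 43 − 2·8 − 6 = 21.
Profit = (21 − 5)·8 = 128.

128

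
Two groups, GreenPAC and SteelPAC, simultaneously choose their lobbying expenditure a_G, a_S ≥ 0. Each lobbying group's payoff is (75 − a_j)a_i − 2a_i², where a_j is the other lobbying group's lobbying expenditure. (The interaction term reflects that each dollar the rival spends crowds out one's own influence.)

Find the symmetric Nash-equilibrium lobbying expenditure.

15

GreenPAC's payoff is (75 − a_S)a_G − 2a_G².
∂π/∂a_G = 75 − a_S − 4a_G = 0, so a_G = 18.75 − 0.25a_S.
Setting a_G = a_S in the reaction function: a_G = 18.75 − 0.25a_G, so a_G = 18.75 / 1.25 = 15.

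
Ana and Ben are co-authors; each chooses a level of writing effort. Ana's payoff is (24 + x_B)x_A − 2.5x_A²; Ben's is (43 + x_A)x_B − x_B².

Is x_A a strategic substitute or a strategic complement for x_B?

Expanding Ana's payoff: 24x_A + x_Bx_A − 2.5x_A².
∂π/∂x_A = 24 + x_B − 5x_A = 0, so x_A = 4.8 + 0.2x_B.
The best-response slope dx_A/dx_B = 0.2 > 0: the reaction function is upward-sloping, so the choices are strategic complements.

strategic complements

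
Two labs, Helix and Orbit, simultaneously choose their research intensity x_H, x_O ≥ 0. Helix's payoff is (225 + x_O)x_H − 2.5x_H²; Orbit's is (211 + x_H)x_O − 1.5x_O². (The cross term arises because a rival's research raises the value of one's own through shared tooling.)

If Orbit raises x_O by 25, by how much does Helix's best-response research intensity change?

Expanding Helix's payoff: 225x_H + x_Ox_H − 2.5x_H².
∂π/∂x_H = 225 + x_O − 5x_H = 0, so x_H = 45 + 0.2x_O.
The reaction-function slope is 0.2, so a 25-unit rise in x_O moves x_H by 0.2 × 25 = 5. Helix's best response rises — the actions are strategic complements.

5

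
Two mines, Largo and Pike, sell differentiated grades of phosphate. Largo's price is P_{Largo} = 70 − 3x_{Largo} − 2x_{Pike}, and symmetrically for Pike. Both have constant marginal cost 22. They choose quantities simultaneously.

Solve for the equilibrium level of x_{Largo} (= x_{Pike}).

Mine Largo's profit: π = x_{Largo}(70 − 3x_{Largo} − 2x_{Pike}) − 22x_{Largo}.
∂π/∂x_{Largo} = 48 − 6x_{Largo} − 2x_{Pike} = 0 ⇒ x_{Largo} = 8 − (1/3)x_{Pike}.
By symmetry x_{Pike} = x_{Largo}; substituting into the reaction function, (4/3)x_{Largo} = 8 and x_{Largo} = 6.

6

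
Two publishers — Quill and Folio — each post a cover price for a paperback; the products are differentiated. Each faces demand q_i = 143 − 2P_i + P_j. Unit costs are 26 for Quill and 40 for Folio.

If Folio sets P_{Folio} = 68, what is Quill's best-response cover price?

Quill's profit: π = (P_{Quill} − 26)(143 − 2P_{Quill} + P_{Folio}).
∂π/∂P_{Quill} = 195 − 4P_{Quill} + P_{Folio} = 0 ⇒ P_{Quill} = 48.75 + 0.25P_{Folio}.
At P_{Folio} = 68: P_{Quill} = 48.75 + 0.25·68 = 65.75.

65.75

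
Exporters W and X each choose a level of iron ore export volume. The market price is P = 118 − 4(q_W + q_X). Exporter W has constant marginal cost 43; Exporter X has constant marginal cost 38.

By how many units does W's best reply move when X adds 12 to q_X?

-6

Exporter W's profit: π = q_W(118 − 4(q_W + q_X)) − 43q_W.
∂π/∂q_W = 75 − 8q_W − 4q_X = 0, so q_W = 9.375 − 0.5q_X.
The reaction-function slope is −0.5, so a 12-unit rise in q_X moves q_W by −0.5 × 12 = −6. W's best response falls — the actions are strategic substitutes.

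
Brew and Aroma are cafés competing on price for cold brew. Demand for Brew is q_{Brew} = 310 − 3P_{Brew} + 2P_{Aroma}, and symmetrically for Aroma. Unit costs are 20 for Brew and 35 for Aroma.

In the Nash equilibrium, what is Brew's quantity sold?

Brew's profit: π = (P_{Brew} − 20)(310 − 3P_{Brew} + 2P_{Aroma}).
∂π/∂P_{Brew} = 370 − 6P_{Brew} + 2P_{Aroma} = 0 ⇒ P_{Brew} = 185/3 + (1/3)P_{Aroma}.
Similarly P_{Aroma} = 415/6 + (1/3)P_{Brew}.
Plugging P_{Aroma} into Brew's best response: P_{Brew} = 185/3 + (1/3)(415/6 + (1/3)P_{Brew}) ⇒ (8/9)P_{Brew} = 1525/18, so P_{Brew} = 95.3125.
Then P_{Aroma} = 415/6 + (1/3)·95.3125 = 100.9375.
q_{Brew} = 310 − 3·95.3125 + 2·100.9375 = 225.9375.

225.9375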